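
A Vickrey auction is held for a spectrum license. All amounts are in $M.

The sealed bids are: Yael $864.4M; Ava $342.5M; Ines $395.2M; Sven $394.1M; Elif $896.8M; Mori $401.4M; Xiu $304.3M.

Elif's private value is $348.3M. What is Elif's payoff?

Highest bid: Elif at $896.8M, so Elif wins.
Second-highest bid: Yael at $864.4M — that is the price the winner pays.
Elif's payoff = value − price = $348.3M − $864.4M = −$516.1M.

−$516.1M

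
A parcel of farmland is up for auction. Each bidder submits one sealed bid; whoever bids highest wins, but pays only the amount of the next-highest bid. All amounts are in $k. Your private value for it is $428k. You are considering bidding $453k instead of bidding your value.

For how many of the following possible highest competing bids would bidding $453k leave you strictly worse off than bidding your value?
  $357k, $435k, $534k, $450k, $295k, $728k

The deviation hurts exactly when the highest competing bid lies strictly between $428k and $453k — overbidding then wins at a price above your value.
$357k: below both → same outcome either way.
$435k: inside the interval → strictly worse (loss $7k).
$534k: above both → same outcome either way.
$450k: inside the interval → strictly worse (loss $22k).
$295k: below both → same outcome either way.
$728k: above both → same outcome either way.
Count: 2.

2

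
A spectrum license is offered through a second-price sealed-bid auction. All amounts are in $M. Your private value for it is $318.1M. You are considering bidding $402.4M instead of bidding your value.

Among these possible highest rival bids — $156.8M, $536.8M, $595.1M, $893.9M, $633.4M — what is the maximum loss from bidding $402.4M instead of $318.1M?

$156.8M: same outcome either way → loss $0M.
$536.8M: same outcome either way → loss $0M.
$595.1M: same outcome either way → loss $0M.
$893.9M: same outcome either way → loss $0M.
$633.4M: same outcome either way → loss $0M.
Maximum loss: $0M.

$0M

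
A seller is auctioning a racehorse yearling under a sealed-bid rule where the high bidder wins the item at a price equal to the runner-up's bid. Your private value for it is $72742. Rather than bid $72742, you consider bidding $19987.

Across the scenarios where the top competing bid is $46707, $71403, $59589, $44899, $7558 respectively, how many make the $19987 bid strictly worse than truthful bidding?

4

The deviation hurts exactly when the highest competing bid lies strictly between $19987 and $72742 — underbidding then forfeits a profitable win.
$46707: inside the interval → strictly worse (loss $26035).
$71403: inside the interval → strictly worse (loss $1339).
$59589: inside the interval → strictly worse (loss $13153).
$44899: inside the interval → strictly worse (loss $27843).
$7558: below both → same outcome either way.
Count: 4.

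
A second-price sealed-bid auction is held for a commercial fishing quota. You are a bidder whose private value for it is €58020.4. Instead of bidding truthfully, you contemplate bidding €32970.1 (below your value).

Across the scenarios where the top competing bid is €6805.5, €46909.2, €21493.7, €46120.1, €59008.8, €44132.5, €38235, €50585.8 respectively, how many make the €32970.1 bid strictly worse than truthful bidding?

The deviation hurts exactly when the highest competing bid lies strictly between €32970.1 and €58020.4 — underbidding then forfeits a profitable win.
€6805.5: below both → same outcome either way.
€46909.2: inside the interval → strictly worse (loss €11111.2).
€21493.7: below both → same outcome either way.
€46120.1: inside the interval → strictly worse (loss €11900.3).
€59008.8: above both → same outcome either way.
€44132.5: inside the interval → strictly worse (loss €13887.9).
€38235: inside the interval → strictly worse (loss €19785.4).
€50585.8: inside the interval → strictly worse (loss €7434.6).
Count: 5.

5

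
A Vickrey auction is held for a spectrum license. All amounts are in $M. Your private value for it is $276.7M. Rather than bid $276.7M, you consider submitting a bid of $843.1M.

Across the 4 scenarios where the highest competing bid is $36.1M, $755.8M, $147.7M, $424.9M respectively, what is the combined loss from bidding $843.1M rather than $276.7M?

The deviation costs you only when the competing bid falls strictly between $276.7M and $843.1M; elsewhere both bids give the same outcome.
$36.1M: outcomes coincide → loss $0M.
$755.8M: truthful payoff $0M, deviation payoff −$479.1M → loss $479.1M.
$147.7M: outcomes coincide → loss $0M.
$424.9M: truthful payoff $0M, deviation payoff −$148.2M → loss $148.2M.
Total loss = $479.1M + $148.2M = $627.3M.

$627.3M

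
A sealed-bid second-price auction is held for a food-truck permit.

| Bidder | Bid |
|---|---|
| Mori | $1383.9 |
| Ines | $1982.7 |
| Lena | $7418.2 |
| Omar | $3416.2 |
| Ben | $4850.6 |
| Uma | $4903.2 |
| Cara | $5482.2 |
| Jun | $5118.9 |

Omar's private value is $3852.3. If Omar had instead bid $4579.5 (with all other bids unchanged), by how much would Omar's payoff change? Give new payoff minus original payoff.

The highest bid among the other bidders is $7418.2; Omar's bid doesn't change that.
Original bid $3416.2: Omar is not highest (top rival bid is $7418.2); payoff $0.
Alternative bid $4579.5: Omar is not highest (top rival bid is $7418.2); payoff $0.
Change in payoff = $0 − ($0) = $0.

$0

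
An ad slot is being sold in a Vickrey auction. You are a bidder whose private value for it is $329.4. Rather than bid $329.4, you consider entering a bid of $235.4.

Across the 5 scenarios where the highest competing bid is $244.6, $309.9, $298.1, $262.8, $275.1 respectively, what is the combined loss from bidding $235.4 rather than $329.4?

$256.5

The deviation costs you only when the competing bid falls strictly between $235.4 and $329.4; elsewhere both bids give the same outcome.
$244.6: truthful payoff $84.8, deviation payoff $0 → loss $84.8.
$309.9: truthful payoff $19.5, deviation payoff $0 → loss $19.5.
$298.1: truthful payoff $31.3, deviation payoff $0 → loss $31.3.
$262.8: truthful payoff $66.6, deviation payoff $0 → loss $66.6.
$275.1: truthful payoff $54.3, deviation payoff $0 → loss $54.3.
Total loss = $84.8 + $19.5 + $31.3 + $66.6 + $54.3 = $256.5.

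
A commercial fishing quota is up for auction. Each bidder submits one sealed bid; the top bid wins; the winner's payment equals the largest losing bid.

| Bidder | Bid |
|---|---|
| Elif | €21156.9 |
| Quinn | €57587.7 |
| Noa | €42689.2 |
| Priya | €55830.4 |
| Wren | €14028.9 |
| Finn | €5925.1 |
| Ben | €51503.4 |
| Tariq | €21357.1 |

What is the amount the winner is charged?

€55830.4

Highest bid: Quinn at €57587.7, so Quinn wins.
Second-highest bid: Priya at €55830.4 — that is the price the winner pays.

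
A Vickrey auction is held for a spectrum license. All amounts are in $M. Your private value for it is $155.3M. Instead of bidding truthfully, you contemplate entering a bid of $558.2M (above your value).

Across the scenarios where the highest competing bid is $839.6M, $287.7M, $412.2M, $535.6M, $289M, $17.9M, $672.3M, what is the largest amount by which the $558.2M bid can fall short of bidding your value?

$380.3M

$839.6M: same outcome either way → loss $0M.
$287.7M: truthful gives $0M, deviation gives −$132.4M → loss $132.4M.
$412.2M: truthful gives $0M, deviation gives −$256.9M → loss $256.9M.
$535.6M: truthful gives $0M, deviation gives −$380.3M → loss $380.3M.
$289M: truthful gives $0M, deviation gives −$133.7M → loss $133.7M.
$17.9M: same outcome either way → loss $0M.
$672.3M: same outcome either way → loss $0M.
Maximum loss: $380.3M.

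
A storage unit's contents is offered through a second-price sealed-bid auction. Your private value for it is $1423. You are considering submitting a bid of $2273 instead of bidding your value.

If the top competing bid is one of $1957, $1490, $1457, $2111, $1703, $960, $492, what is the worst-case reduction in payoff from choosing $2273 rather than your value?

$1957: truthful gives $0, deviation gives −$534 → loss $534.
$1490: truthful gives $0, deviation gives −$67 → loss $67.
$1457: truthful gives $0, deviation gives −$34 → loss $34.
$2111: truthful gives $0, deviation gives −$688 → loss $688.
$1703: truthful gives $0, deviation gives −$280 → loss $280.
$960: same outcome either way → loss $0.
$492: same outcome either way → loss $0.
Maximum loss: $688.

$688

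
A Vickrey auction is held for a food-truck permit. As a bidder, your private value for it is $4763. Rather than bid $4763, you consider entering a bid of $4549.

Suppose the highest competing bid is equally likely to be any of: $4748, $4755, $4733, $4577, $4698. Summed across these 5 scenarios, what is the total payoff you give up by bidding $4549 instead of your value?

$304

The deviation costs you only when the competing bid falls strictly between $4549 and $4763; elsewhere both bids give the same outcome.
$4748: truthful payoff $15, deviation payoff $0 → loss $15.
$4755: truthful payoff $8, deviation payoff $0 → loss $8.
$4733: truthful payoff $30, deviation payoff $0 → loss $30.
$4577: truthful payoff $186, deviation payoff $0 → loss $186.
$4698: truthful payoff $65, deviation payoff $0 → loss $65.
Total loss = $15 + $8 + $30 + $186 + $65 = $304.
In a second-price auction your bid sets only whether you win, not what you pay, so bidding your true value is weakly dominant.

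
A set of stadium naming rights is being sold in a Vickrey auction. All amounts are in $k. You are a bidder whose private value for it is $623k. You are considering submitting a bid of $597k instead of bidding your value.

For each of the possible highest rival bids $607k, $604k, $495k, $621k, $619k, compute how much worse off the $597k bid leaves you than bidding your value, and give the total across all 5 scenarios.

The deviation costs you only when the competing bid falls strictly between $597k and $623k; elsewhere both bids give the same outcome.
$607k: truthful payoff $16k, deviation payoff $0k → loss $16k.
$604k: truthful payoff $19k, deviation payoff $0k → loss $19k.
$495k: outcomes coincide → loss $0k.
$621k: truthful payoff $2k, deviation payoff $0k → loss $2k.
$619k: truthful payoff $4k, deviation payoff $0k → loss $4k.
Total loss = $16k + $19k + $2k + $4k = $41k.

$41k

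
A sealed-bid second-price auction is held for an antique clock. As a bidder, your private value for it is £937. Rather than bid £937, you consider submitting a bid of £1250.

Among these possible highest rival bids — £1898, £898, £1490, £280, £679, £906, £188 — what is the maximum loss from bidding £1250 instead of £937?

£0

£1898: same outcome either way → loss £0.
£898: same outcome either way → loss £0.
£1490: same outcome either way → loss £0.
£280: same outcome either way → loss £0.
£679: same outcome either way → loss £0.
£906: same outcome either way → loss £0.
£188: same outcome either way → loss £0.
Maximum loss: £0.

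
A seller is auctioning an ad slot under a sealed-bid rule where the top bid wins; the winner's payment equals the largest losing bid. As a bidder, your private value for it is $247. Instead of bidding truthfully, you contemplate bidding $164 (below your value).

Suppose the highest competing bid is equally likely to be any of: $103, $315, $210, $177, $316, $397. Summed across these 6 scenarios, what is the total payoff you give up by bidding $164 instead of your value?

The deviation costs you only when the competing bid falls strictly between $164 and $247; elsewhere both bids give the same outcome.
$103: outcomes coincide → loss $0.
$315: outcomes coincide → loss $0.
$210: truthful payoff $37, deviation payoff $0 → loss $37.
$177: truthful payoff $70, deviation payoff $0 → loss $70.
$316: outcomes coincide → loss $0.
$397: outcomes coincide → loss $0.
Total loss = $37 + $70 = $107.
Because the price is fixed by the runner-up's bid, deviating from your value can only change a good outcome into a bad one — never the reverse.

$107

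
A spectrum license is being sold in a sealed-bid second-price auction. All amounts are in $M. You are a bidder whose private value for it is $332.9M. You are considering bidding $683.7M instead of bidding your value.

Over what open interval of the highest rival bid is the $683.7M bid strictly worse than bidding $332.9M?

If the competing bid is below $332.9M, both bids win at the same price — no difference.
If it is above $683.7M, both bids lose — no difference.
If it lies strictly between $332.9M and $683.7M, bidding your value loses (payoff 0) while bidding $683.7M wins at a price above your value (payoff negative).
So the deviation strictly hurts on the open interval ($332.9M, $683.7M).
Because the price is fixed by the runner-up's bid, deviating from your value can only change a good outcome into a bad one — never the reverse.

($332.9M, $683.7M)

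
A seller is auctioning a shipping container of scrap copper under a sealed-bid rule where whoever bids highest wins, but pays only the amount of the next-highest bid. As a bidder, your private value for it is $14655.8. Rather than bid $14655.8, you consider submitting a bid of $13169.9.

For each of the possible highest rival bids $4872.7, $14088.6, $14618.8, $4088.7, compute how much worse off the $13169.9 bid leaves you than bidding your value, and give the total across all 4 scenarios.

The deviation costs you only when the competing bid falls strictly between $13169.9 and $14655.8; elsewhere both bids give the same outcome.
$4872.7: outcomes coincide → loss $0.
$14088.6: truthful payoff $567.2, deviation payoff $0 → loss $567.2.
$14618.8: truthful payoff $37, deviation payoff $0 → loss $37.
$4088.7: outcomes coincide → loss $0.
Total loss = $567.2 + $37 = $604.2.

$604.2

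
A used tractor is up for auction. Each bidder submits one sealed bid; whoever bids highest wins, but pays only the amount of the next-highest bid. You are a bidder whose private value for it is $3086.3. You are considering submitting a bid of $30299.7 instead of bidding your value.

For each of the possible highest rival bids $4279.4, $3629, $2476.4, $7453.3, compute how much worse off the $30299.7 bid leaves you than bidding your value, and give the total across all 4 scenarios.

The deviation costs you only when the competing bid falls strictly between $3086.3 and $30299.7; elsewhere both bids give the same outcome.
$4279.4: truthful payoff $0, deviation payoff −$1193.1 → loss $1193.1.
$3629: truthful payoff $0, deviation payoff −$542.7 → loss $542.7.
$2476.4: outcomes coincide → loss $0.
$7453.3: truthful payoff $0, deviation payoff −$4367 → loss $4367.
Total loss = $1193.1 + $542.7 + $4367 = $6102.8.
Truthful bidding weakly dominates here: raising your bid can only win items priced above your value, and lowering it can only forfeit items priced below.

$6102.8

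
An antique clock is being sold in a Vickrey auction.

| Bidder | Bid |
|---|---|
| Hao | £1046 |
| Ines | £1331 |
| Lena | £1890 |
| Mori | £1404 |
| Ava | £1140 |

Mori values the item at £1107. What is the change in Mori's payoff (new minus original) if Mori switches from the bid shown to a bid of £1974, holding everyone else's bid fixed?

The highest bid among the other bidders is £1890; Mori's bid doesn't change that.
Original bid £1404: Mori is not highest (top rival bid is £1890); payoff £0.
Alternative bid £1974: Mori is highest, pays the top rival bid £1890; payoff £1107 − £1890 = −£783.
Change in payoff = −£783 − (£0) = −£783.

−£783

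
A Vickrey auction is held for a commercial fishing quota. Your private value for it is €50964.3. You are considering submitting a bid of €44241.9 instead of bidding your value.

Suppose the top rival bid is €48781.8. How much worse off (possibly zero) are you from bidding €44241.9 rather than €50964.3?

Bidding your value €50964.3: you win (since €50964.3 > €48781.8) and pay €48781.8. Payoff €2182.5.
Bidding €44241.9: you lose. Payoff €0.
The competing bid €48781.8 lies between your shaded bid and your value, so underbidding forfeits an item you could have won at a profitable price.
Loss from deviating = €2182.5 − (€0) = €2182.5.

€2182.5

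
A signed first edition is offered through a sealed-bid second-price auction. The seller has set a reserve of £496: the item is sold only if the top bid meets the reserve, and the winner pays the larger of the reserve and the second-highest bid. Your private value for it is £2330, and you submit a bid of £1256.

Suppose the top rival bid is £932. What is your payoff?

£1398

Your bid £1256 is the highest and exceeds the reserve.
Price = max(second-highest bid, reserve) = max(£932, £496) = £932.
Payoff = £2330 − £932 = £1398.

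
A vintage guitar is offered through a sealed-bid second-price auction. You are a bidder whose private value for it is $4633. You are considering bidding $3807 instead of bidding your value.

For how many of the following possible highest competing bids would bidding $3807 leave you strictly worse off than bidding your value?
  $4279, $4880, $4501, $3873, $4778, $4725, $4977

The deviation hurts exactly when the highest competing bid lies strictly between $3807 and $4633 — underbidding then forfeits a profitable win.
$4279: inside the interval → strictly worse (loss $354).
$4880: above both → same outcome either way.
$4501: inside the interval → strictly worse (loss $132).
$3873: inside the interval → strictly worse (loss $760).
$4778: above both → same outcome either way.
$4725: above both → same outcome either way.
$4977: above both → same outcome either way.
Count: 3.

3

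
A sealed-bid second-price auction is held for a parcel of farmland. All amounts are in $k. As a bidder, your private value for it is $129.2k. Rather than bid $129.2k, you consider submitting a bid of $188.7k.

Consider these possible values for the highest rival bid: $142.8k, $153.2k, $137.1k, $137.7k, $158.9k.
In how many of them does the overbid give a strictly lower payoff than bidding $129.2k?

5

The deviation hurts exactly when the highest competing bid lies strictly between $129.2k and $188.7k — overbidding then wins at a price above your value.
$142.8k: inside the interval → strictly worse (loss $13.6k).
$153.2k: inside the interval → strictly worse (loss $24k).
$137.1k: inside the interval → strictly worse (loss $7.9k).
$137.7k: inside the interval → strictly worse (loss $8.5k).
$158.9k: inside the interval → strictly worse (loss $29.7k).
Count: 5.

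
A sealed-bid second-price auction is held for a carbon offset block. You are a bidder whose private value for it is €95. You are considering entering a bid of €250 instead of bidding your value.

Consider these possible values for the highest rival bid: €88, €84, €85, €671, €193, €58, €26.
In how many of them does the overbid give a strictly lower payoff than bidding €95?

The deviation hurts exactly when the highest competing bid lies strictly between €95 and €250 — overbidding then wins at a price above your value.
€88: below both → same outcome either way.
€84: below both → same outcome either way.
€85: below both → same outcome either way.
€671: above both → same outcome either way.
€193: inside the interval → strictly worse (loss €98).
€58: below both → same outcome either way.
€26: below both → same outcome either way.
Count: 1.

1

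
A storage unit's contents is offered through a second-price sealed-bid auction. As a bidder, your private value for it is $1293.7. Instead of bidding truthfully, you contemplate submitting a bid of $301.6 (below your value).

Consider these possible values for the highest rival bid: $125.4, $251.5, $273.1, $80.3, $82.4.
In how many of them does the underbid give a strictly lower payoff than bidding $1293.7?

The deviation hurts exactly when the highest competing bid lies strictly between $301.6 and $1293.7 — underbidding then forfeits a profitable win.
$125.4: below both → same outcome either way.
$251.5: below both → same outcome either way.
$273.1: below both → same outcome either way.
$80.3: below both → same outcome either way.
$82.4: below both → same outcome either way.
Count: 0.

0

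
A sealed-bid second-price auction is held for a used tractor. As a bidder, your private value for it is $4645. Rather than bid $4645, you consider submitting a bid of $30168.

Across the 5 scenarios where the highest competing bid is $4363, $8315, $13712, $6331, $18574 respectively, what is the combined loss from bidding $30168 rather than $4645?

The deviation costs you only when the competing bid falls strictly between $4645 and $30168; elsewhere both bids give the same outcome.
$4363: outcomes coincide → loss $0.
$8315: truthful payoff $0, deviation payoff −$3670 → loss $3670.
$13712: truthful payoff $0, deviation payoff −$9067 → loss $9067.
$6331: truthful payoff $0, deviation payoff −$1686 → loss $1686.
$18574: truthful payoff $0, deviation payoff −$13929 → loss $13929.
Total loss = $3670 + $9067 + $1686 + $13929 = $28352.
Because the price is fixed by the runner-up's bid, deviating from your value can only change a good outcome into a bad one — never the reverse.

$28352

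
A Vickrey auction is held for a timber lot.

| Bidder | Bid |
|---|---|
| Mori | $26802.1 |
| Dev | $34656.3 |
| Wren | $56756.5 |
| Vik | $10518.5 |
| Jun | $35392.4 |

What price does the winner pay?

Highest bid: Wren at $56756.5, so Wren wins.
Second-highest bid: Jun at $35392.4 — that is the price the winner pays.

$35392.4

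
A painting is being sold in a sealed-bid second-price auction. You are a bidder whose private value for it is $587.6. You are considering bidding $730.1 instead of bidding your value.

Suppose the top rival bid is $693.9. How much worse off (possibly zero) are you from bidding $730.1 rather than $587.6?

Bidding your value $587.6: you lose (since $587.6 < $693.9). Payoff $0.
Bidding $730.1: you win and pay $693.9. Payoff $587.6 − $693.9 = −$106.3.
The competing bid $693.9 lies between your value and your inflated bid, so overbidding wins an item priced above your value.
Loss from deviating = $0 − (−$106.3) = $106.3.
In a second-price auction your bid sets only whether you win, not what you pay, so bidding your true value is weakly dominant.

$106.3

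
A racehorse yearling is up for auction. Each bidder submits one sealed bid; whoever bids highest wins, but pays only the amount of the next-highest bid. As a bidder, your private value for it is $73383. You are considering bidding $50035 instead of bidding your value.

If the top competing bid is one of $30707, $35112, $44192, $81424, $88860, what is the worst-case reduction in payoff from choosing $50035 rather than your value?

$30707: same outcome either way → loss $0.
$35112: same outcome either way → loss $0.
$44192: same outcome either way → loss $0.
$81424: same outcome either way → loss $0.
$88860: same outcome either way → loss $0.
Maximum loss: $0.

$0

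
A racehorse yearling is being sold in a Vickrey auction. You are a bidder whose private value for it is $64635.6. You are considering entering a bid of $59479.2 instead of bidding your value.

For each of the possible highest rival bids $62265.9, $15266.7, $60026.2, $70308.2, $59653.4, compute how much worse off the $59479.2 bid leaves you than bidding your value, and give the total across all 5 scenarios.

$11961.3

The deviation costs you only when the competing bid falls strictly between $59479.2 and $64635.6; elsewhere both bids give the same outcome.
$62265.9: truthful payoff $2369.7, deviation payoff $0 → loss $2369.7.
$15266.7: outcomes coincide → loss $0.
$60026.2: truthful payoff $4609.4, deviation payoff $0 → loss $4609.4.
$70308.2: outcomes coincide → loss $0.
$59653.4: truthful payoff $4982.2, deviation payoff $0 → loss $4982.2.
Total loss = $2369.7 + $4609.4 + $4982.2 = $11961.3.
In a second-price auction your bid sets only whether you win, not what you pay, so bidding your true value is weakly dominant.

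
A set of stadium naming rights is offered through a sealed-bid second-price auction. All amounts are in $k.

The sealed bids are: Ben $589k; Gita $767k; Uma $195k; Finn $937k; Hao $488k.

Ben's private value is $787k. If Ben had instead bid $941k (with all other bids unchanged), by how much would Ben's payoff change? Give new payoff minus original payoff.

−$150k

The highest bid among the other bidders is $937k; Ben's bid doesn't change that.
Original bid $589k: Ben is not highest (top rival bid is $937k); payoff $0k.
Alternative bid $941k: Ben is highest, pays the top rival bid $937k; payoff $787k − $937k = −$150k.
Change in payoff = −$150k − ($0k) = −$150k.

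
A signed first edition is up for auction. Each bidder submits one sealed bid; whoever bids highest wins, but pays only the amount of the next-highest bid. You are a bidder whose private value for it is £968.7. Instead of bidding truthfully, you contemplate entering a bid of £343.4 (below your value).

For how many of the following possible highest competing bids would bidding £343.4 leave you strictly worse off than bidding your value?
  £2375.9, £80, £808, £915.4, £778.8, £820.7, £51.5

The deviation hurts exactly when the highest competing bid lies strictly between £343.4 and £968.7 — underbidding then forfeits a profitable win.
£2375.9: above both → same outcome either way.
£80: below both → same outcome either way.
£808: inside the interval → strictly worse (loss £160.7).
£915.4: inside the interval → strictly worse (loss £53.3).
£778.8: inside the interval → strictly worse (loss £189.9).
£820.7: inside the interval → strictly worse (loss £148).
£51.5: below both → same outcome either way.
Count: 4.

4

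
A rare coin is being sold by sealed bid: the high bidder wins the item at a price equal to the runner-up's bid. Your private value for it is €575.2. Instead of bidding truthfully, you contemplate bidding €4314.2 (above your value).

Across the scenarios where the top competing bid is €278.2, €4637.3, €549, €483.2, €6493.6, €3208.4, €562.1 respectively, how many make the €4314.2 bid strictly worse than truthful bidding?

The deviation hurts exactly when the highest competing bid lies strictly between €575.2 and €4314.2 — overbidding then wins at a price above your value.
€278.2: below both → same outcome either way.
€4637.3: above both → same outcome either way.
€549: below both → same outcome either way.
€483.2: below both → same outcome either way.
€6493.6: above both → same outcome either way.
€3208.4: inside the interval → strictly worse (loss €2633.2).
€562.1: below both → same outcome either way.
Count: 1.

1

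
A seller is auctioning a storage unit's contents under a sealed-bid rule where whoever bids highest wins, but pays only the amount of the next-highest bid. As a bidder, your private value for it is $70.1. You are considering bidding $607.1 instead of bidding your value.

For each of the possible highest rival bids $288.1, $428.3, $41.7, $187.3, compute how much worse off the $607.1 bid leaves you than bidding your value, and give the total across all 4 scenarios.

The deviation costs you only when the competing bid falls strictly between $70.1 and $607.1; elsewhere both bids give the same outcome.
$288.1: truthful payoff $0, deviation payoff −$218 → loss $218.
$428.3: truthful payoff $0, deviation payoff −$358.2 → loss $358.2.
$41.7: outcomes coincide → loss $0.
$187.3: truthful payoff $0, deviation payoff −$117.2 → loss $117.2.
Total loss = $218 + $358.2 + $117.2 = $693.4.
Because the price is fixed by the runner-up's bid, deviating from your value can only change a good outcome into a bad one — never the reverse.

$693.4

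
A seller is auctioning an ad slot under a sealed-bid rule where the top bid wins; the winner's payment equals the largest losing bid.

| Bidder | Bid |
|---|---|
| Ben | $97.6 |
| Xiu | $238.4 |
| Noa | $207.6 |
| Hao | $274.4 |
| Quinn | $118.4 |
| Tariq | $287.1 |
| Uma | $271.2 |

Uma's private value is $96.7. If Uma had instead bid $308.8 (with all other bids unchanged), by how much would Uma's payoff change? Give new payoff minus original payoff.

The highest bid among the other bidders is $287.1; Uma's bid doesn't change that.
Original bid $271.2: Uma is not highest (top rival bid is $287.1); payoff $0.
Alternative bid $308.8: Uma is highest, pays the top rival bid $287.1; payoff $96.7 − $287.1 = −$190.4.
Change in payoff = −$190.4 − ($0) = −$190.4.

−$190.4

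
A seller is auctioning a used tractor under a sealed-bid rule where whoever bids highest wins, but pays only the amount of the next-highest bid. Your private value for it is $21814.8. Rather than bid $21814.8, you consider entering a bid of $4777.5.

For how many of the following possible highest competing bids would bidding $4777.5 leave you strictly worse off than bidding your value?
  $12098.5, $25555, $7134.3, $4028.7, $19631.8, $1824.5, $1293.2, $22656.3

The deviation hurts exactly when the highest competing bid lies strictly between $4777.5 and $21814.8 — underbidding then forfeits a profitable win.
$12098.5: inside the interval → strictly worse (loss $9716.3).
$25555: above both → same outcome either way.
$7134.3: inside the interval → strictly worse (loss $14680.5).
$4028.7: below both → same outcome either way.
$19631.8: inside the interval → strictly worse (loss $2183).
$1824.5: below both → same outcome either way.
$1293.2: below both → same outcome either way.
$22656.3: above both → same outcome either way.
Count: 3.

3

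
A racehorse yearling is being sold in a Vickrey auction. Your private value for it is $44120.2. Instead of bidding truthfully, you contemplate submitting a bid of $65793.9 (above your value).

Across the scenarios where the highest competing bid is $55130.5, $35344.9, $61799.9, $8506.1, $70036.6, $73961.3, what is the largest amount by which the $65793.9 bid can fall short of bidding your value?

$55130.5: truthful gives $0, deviation gives −$11010.3 → loss $11010.3.
$35344.9: same outcome either way → loss $0.
$61799.9: truthful gives $0, deviation gives −$17679.7 → loss $17679.7.
$8506.1: same outcome either way → loss $0.
$70036.6: same outcome either way → loss $0.
$73961.3: same outcome either way → loss $0.
Maximum loss: $17679.7.

$17679.7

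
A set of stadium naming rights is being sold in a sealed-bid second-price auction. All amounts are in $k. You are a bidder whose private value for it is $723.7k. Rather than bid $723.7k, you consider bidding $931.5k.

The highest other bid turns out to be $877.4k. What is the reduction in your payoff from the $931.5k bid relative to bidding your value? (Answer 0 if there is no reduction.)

$153.7k

Bidding your value $723.7k: you lose (since $723.7k < $877.4k). Payoff $0k.
Bidding $931.5k: you win and pay $877.4k. Payoff $723.7k − $877.4k = −$153.7k.
The competing bid $877.4k lies between your value and your inflated bid, so overbidding wins an item priced above your value.
Loss from deviating = $0k − (−$153.7k) = $153.7k.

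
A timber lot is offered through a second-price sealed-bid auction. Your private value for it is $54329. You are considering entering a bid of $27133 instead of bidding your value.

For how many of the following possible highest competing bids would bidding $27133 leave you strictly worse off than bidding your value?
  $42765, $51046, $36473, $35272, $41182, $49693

6

The deviation hurts exactly when the highest competing bid lies strictly between $27133 and $54329 — underbidding then forfeits a profitable win.
$42765: inside the interval → strictly worse (loss $11564).
$51046: inside the interval → strictly worse (loss $3283).
$36473: inside the interval → strictly worse (loss $17856).
$35272: inside the interval → strictly worse (loss $19057).
$41182: inside the interval → strictly worse (loss $13147).
$49693: inside the interval → strictly worse (loss $4636).
Count: 6.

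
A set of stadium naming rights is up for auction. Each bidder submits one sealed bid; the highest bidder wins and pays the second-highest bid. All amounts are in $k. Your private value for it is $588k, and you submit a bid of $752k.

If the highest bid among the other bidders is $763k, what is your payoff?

Your bid $752k is below the highest competing bid $763k, so you lose.
A losing bidder pays nothing and receives nothing: payoff = $0k.

$0k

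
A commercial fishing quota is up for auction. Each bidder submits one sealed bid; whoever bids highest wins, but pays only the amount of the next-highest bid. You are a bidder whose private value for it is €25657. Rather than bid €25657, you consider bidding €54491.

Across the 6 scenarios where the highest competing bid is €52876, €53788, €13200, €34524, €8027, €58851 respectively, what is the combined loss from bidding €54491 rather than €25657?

The deviation costs you only when the competing bid falls strictly between €25657 and €54491; elsewhere both bids give the same outcome.
€52876: truthful payoff €0, deviation payoff −€27219 → loss €27219.
€53788: truthful payoff €0, deviation payoff −€28131 → loss €28131.
€13200: outcomes coincide → loss €0.
€34524: truthful payoff €0, deviation payoff −€8867 → loss €8867.
€8027: outcomes coincide → loss €0.
€58851: outcomes coincide → loss €0.
Total loss = €27219 + €28131 + €8867 = €64217.

€64217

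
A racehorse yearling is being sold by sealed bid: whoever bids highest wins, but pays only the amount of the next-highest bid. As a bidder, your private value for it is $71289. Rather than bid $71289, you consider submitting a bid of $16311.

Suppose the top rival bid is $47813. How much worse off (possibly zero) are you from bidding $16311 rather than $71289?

Bidding your value $71289: you win (since $71289 > $47813) and pay $47813. Payoff $23476.
Bidding $16311: you lose. Payoff $0.
The competing bid $47813 lies between your shaded bid and your value, so underbidding forfeits an item you could have won at a profitable price.
Loss from deviating = $23476 − ($0) = $23476.
In a second-price auction your bid sets only whether you win, not what you pay, so bidding your true value is weakly dominant.

$23476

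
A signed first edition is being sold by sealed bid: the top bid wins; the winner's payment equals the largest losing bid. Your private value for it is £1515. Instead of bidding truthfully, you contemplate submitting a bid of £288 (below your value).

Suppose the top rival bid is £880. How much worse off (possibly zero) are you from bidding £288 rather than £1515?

£635

Bidding your value £1515: you win (since £1515 > £880) and pay £880. Payoff £635.
Bidding £288: you lose. Payoff £0.
The competing bid £880 lies between your shaded bid and your value, so underbidding forfeits an item you could have won at a profitable price.
Loss from deviating = £635 − (£0) = £635.
In a second-price auction your bid sets only whether you win, not what you pay, so bidding your true value is weakly dominant.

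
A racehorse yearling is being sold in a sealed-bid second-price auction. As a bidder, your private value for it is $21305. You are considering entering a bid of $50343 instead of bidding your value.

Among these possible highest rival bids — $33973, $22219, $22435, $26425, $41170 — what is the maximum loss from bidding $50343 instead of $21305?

$33973: truthful gives $0, deviation gives −$12668 → loss $12668.
$22219: truthful gives $0, deviation gives −$914 → loss $914.
$22435: truthful gives $0, deviation gives −$1130 → loss $1130.
$26425: truthful gives $0, deviation gives −$5120 → loss $5120.
$41170: truthful gives $0, deviation gives −$19865 → loss $19865.
Maximum loss: $19865.

$19865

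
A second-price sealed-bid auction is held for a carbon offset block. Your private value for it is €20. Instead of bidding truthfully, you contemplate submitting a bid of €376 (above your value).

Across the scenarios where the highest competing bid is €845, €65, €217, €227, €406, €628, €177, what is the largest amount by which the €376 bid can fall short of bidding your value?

€207

€845: same outcome either way → loss €0.
€65: truthful gives €0, deviation gives −€45 → loss €45.
€217: truthful gives €0, deviation gives −€197 → loss €197.
€227: truthful gives €0, deviation gives −€207 → loss €207.
€406: same outcome either way → loss €0.
€628: same outcome either way → loss €0.
€177: truthful gives €0, deviation gives −€157 → loss €157.
Maximum loss: €207.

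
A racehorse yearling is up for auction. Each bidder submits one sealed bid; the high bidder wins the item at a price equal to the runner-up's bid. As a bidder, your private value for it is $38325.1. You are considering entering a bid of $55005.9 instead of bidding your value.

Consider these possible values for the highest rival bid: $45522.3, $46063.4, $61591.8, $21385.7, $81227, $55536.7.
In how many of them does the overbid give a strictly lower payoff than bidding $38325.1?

2

The deviation hurts exactly when the highest competing bid lies strictly between $38325.1 and $55005.9 — overbidding then wins at a price above your value.
$45522.3: inside the interval → strictly worse (loss $7197.2).
$46063.4: inside the interval → strictly worse (loss $7738.3).
$61591.8: above both → same outcome either way.
$21385.7: below both → same outcome either way.
$81227: above both → same outcome either way.
$55536.7: above both → same outcome either way.
Count: 2.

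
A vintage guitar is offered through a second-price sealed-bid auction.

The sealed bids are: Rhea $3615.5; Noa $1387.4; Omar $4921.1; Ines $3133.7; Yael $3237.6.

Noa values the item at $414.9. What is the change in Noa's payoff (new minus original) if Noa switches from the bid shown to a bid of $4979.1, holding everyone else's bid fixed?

The highest bid among the other bidders is $4921.1; Noa's bid doesn't change that.
Original bid $1387.4: Noa is not highest (top rival bid is $4921.1); payoff $0.
Alternative bid $4979.1: Noa is highest, pays the top rival bid $4921.1; payoff $414.9 − $4921.1 = −$4506.2.
Change in payoff = −$4506.2 − ($0) = −$4506.2.

−$4506.2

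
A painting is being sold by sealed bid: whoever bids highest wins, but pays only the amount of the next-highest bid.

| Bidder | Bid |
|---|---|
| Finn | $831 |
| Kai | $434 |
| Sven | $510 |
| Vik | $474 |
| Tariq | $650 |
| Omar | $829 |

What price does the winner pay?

Highest bid: Finn at $831, so Finn wins.
Second-highest bid: Omar at $829 — that is the price the winner pays.

$829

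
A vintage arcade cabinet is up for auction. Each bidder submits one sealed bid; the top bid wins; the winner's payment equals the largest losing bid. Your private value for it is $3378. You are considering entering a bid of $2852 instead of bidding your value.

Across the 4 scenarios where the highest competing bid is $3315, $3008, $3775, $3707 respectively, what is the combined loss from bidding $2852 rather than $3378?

$433

The deviation costs you only when the competing bid falls strictly between $2852 and $3378; elsewhere both bids give the same outcome.
$3315: truthful payoff $63, deviation payoff $0 → loss $63.
$3008: truthful payoff $370, deviation payoff $0 → loss $370.
$3775: outcomes coincide → loss $0.
$3707: outcomes coincide → loss $0.
Total loss = $63 + $370 = $433.
Because the price is fixed by the runner-up's bid, deviating from your value can only change a good outcome into a bad one — never the reverse.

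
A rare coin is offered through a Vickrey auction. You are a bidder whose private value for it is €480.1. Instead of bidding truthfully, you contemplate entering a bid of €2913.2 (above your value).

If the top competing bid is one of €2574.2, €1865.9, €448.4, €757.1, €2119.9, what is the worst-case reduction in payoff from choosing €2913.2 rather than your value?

€2574.2: truthful gives €0, deviation gives −€2094.1 → loss €2094.1.
€1865.9: truthful gives €0, deviation gives −€1385.8 → loss €1385.8.
€448.4: same outcome either way → loss €0.
€757.1: truthful gives €0, deviation gives −€277 → loss €277.
€2119.9: truthful gives €0, deviation gives −€1639.8 → loss €1639.8.
Maximum loss: €2094.1.

€2094.1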